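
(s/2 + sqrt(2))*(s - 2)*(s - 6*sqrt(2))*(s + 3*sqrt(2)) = s^4/2 - s^3 - sqrt(2)*s^3/2 - 24*s^2 + sqrt(2)*s^2 - 36*sqrt(2)*s + 48*s + 72*sqrt(2)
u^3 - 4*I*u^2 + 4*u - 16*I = (u - 4*I)*(u - 2*I)*(u + 2*I)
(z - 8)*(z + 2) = z^2 - 6*z - 16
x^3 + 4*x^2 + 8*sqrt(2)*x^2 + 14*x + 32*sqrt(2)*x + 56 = (x + 4)*(x + sqrt(2))*(x + 7*sqrt(2))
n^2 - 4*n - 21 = (n - 7)*(n + 3)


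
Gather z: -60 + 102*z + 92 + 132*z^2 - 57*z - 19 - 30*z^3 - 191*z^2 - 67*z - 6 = -30*z^3 - 59*z^2 - 22*z + 7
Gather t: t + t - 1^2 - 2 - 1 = 2*t - 4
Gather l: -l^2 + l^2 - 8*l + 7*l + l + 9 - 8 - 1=0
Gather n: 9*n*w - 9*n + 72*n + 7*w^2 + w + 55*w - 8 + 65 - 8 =n*(9*w + 63) + 7*w^2 + 56*w + 49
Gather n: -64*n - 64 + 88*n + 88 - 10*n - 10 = 14*n + 14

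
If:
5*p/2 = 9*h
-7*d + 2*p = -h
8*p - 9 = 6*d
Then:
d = 123/254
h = 105/254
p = 189/127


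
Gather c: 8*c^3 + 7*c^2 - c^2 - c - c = 8*c^3 + 6*c^2 - 2*c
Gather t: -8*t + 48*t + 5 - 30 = 40*t - 25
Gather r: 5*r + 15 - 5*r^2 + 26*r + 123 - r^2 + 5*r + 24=-6*r^2 + 36*r + 162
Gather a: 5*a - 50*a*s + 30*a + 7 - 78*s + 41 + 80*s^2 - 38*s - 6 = a*(35 - 50*s) + 80*s^2 - 116*s + 42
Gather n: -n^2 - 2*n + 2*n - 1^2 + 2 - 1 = -n^2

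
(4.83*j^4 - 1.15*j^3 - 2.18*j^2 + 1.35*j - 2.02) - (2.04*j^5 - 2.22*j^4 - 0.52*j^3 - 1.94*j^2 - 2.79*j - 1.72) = -2.04*j^5 + 7.05*j^4 - 0.63*j^3 - 0.24*j^2 + 4.14*j - 0.3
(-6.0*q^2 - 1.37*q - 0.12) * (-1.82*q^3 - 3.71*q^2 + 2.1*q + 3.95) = 10.92*q^5 + 24.7534*q^4 - 7.2989*q^3 - 26.1318*q^2 - 5.6635*q - 0.474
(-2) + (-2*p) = -2*p - 2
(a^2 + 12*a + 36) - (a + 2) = a^2 + 11*a + 34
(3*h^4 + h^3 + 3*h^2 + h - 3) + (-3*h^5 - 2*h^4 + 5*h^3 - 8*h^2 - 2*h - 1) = -3*h^5 + h^4 + 6*h^3 - 5*h^2 - h - 4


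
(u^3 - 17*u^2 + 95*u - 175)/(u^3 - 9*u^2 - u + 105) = (u - 5)/(u + 3)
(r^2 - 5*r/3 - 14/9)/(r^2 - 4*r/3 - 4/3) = (r - 7/3)/(r - 2)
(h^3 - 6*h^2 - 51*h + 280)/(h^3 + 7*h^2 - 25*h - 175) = (h - 8)/(h + 5)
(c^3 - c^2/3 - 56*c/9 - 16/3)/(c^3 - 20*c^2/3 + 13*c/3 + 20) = (c + 4/3)/(c - 5)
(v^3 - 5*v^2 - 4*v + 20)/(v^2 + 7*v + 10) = (v^2 - 7*v + 10)/(v + 5)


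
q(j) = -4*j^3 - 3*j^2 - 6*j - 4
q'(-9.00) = -924.00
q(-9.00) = 2723.00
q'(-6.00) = -402.00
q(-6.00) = 788.00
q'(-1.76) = -32.61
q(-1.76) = 19.07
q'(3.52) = -175.80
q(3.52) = -236.75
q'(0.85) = -19.77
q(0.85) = -13.72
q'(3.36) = -161.64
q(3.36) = -209.76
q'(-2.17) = -49.49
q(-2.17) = 35.77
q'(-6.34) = -450.31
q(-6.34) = 932.81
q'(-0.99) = -11.82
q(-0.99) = 2.88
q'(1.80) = -55.68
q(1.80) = -47.85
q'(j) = -12*j^2 - 6*j - 6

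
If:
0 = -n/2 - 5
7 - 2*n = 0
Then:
No Solution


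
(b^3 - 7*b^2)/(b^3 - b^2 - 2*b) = b*(7 - b)/(-b^2 + b + 2)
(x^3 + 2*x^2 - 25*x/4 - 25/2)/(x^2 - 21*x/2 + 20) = (x^2 + 9*x/2 + 5)/(x - 8)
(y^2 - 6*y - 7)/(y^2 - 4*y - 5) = (y - 7)/(y - 5)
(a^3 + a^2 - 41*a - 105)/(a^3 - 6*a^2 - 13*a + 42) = (a + 5)/(a - 2)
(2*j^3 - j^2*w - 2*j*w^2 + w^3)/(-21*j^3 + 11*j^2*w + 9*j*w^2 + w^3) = (-2*j^2 - j*w + w^2)/(21*j^2 + 10*j*w + w^2)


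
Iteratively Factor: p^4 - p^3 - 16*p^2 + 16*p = (p - 1)*(p^3 - 16*p) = p*(p - 1)*(p^2 - 16) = p*(p - 1)*(p + 4)*(p - 4)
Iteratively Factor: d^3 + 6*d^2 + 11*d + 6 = (d + 2)*(d^2 + 4*d + 3) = (d + 1)*(d + 2)*(d + 3)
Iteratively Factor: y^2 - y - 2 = (y - 2)*(y + 1)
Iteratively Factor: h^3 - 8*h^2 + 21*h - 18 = (h - 2)*(h^2 - 6*h + 9) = (h - 3)*(h - 2)*(h - 3)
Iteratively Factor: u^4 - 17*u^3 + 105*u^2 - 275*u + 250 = (u - 5)*(u^3 - 12*u^2 + 45*u - 50) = (u - 5)^2*(u^2 - 7*u + 10) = (u - 5)^3*(u - 2)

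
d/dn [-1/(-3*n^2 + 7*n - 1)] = (7 - 6*n)/(3*n^2 - 7*n + 1)^2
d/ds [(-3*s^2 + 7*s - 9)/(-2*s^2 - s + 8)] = (17*s^2 - 84*s + 47)/(4*s^4 + 4*s^3 - 31*s^2 - 16*s + 64)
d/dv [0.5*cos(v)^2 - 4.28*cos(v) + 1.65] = (4.28 - 1.0*cos(v))*sin(v)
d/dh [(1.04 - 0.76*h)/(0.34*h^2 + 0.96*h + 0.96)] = (0.2584*h^2 - 0.7072*h - 1.728)/(0.1156*h^4 + 0.6528*h^3 + 1.5744*h^2 + 1.8432*h + 0.9216)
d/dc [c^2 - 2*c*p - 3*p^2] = 2*c - 2*p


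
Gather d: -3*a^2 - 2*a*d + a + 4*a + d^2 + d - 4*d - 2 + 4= -3*a^2 + 5*a + d^2 + d*(-2*a - 3) + 2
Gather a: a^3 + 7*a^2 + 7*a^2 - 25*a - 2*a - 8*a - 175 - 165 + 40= a^3 + 14*a^2 - 35*a - 300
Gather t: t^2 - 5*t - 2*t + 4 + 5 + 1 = t^2 - 7*t + 10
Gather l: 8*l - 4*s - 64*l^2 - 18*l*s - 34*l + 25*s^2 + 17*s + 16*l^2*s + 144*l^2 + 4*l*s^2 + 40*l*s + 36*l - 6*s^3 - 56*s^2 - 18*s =l^2*(16*s + 80) + l*(4*s^2 + 22*s + 10) - 6*s^3 - 31*s^2 - 5*s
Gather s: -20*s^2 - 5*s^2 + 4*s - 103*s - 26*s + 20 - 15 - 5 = -25*s^2 - 125*s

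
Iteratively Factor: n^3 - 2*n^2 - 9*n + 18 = (n + 3)*(n^2 - 5*n + 6) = (n - 3)*(n + 3)*(n - 2)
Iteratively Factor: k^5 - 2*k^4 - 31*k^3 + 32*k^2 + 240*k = (k + 3)*(k^4 - 5*k^3 - 16*k^2 + 80*k) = (k - 4)*(k + 3)*(k^3 - k^2 - 20*k) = (k - 5)*(k - 4)*(k + 3)*(k^2 + 4*k) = k*(k - 5)*(k - 4)*(k + 3)*(k + 4)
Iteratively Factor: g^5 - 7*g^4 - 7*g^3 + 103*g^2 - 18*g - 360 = (g + 2)*(g^4 - 9*g^3 + 11*g^2 + 81*g - 180) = (g + 2)*(g + 3)*(g^3 - 12*g^2 + 47*g - 60) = (g - 4)*(g + 2)*(g + 3)*(g^2 - 8*g + 15) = (g - 5)*(g - 4)*(g + 2)*(g + 3)*(g - 3)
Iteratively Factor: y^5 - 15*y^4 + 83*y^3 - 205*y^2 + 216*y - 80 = (y - 4)*(y^4 - 11*y^3 + 39*y^2 - 49*y + 20) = (y - 4)*(y - 1)*(y^3 - 10*y^2 + 29*y - 20) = (y - 5)*(y - 4)*(y - 1)*(y^2 - 5*y + 4) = (y - 5)*(y - 4)^2*(y - 1)*(y - 1)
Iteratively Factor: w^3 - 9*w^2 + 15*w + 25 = (w + 1)*(w^2 - 10*w + 25) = (w - 5)*(w + 1)*(w - 5)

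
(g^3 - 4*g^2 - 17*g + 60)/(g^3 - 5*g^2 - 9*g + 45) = (g + 4)/(g + 3)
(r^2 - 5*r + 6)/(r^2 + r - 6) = (r - 3)/(r + 3)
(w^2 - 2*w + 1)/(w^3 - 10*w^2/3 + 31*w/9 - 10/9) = 9*(w - 1)/(9*w^2 - 21*w + 10)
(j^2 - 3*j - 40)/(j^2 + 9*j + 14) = (j^2 - 3*j - 40)/(j^2 + 9*j + 14)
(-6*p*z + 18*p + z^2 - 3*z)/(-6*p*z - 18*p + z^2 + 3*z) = (z - 3)/(z + 3)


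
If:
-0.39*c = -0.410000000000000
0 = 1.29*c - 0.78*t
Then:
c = 1.05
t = 1.74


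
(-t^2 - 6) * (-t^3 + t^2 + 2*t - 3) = t^5 - t^4 + 4*t^3 - 3*t^2 - 12*t + 18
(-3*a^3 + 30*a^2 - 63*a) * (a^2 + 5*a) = -3*a^5 + 15*a^4 + 87*a^3 - 315*a^2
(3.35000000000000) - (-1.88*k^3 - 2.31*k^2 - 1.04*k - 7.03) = 1.88*k^3 + 2.31*k^2 + 1.04*k + 10.38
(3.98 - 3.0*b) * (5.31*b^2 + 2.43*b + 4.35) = -15.93*b^3 + 13.8438*b^2 - 3.3786*b + 17.313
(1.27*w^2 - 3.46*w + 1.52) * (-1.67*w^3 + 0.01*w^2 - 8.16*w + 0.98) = -2.1209*w^5 + 5.7909*w^4 - 12.9362*w^3 + 29.4934*w^2 - 15.794*w + 1.4896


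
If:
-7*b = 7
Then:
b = -1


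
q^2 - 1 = (q - 1)*(q + 1)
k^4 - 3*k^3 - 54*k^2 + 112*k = k*(k - 8)*(k - 2)*(k + 7)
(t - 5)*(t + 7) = t^2 + 2*t - 35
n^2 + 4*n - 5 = (n - 1)*(n + 5)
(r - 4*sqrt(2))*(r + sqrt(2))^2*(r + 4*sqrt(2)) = r^4 + 2*sqrt(2)*r^3 - 30*r^2 - 64*sqrt(2)*r - 64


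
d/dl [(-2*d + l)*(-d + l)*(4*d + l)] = -10*d^2 + 2*d*l + 3*l^2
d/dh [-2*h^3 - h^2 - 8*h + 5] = -6*h^2 - 2*h - 8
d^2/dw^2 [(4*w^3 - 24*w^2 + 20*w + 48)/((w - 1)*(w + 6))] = 48*(11*w^3 - 27*w^2 + 63*w + 51)/(w^6 + 15*w^5 + 57*w^4 - 55*w^3 - 342*w^2 + 540*w - 216)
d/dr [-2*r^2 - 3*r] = -4*r - 3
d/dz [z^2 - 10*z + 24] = 2*z - 10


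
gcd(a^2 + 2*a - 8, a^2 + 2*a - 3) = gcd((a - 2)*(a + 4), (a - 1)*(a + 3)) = 1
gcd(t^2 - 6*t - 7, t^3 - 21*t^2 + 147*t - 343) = t - 7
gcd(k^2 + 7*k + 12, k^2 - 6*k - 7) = 1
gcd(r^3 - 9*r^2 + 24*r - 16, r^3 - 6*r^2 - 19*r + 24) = r - 1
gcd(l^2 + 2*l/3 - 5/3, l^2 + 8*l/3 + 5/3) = l + 5/3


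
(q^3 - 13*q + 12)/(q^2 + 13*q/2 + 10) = 2*(q^2 - 4*q + 3)/(2*q + 5)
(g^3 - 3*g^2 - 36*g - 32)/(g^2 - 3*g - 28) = (g^2 - 7*g - 8)/(g - 7)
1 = 1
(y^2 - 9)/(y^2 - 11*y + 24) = (y + 3)/(y - 8)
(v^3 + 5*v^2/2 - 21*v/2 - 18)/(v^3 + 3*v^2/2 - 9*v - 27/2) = (v + 4)/(v + 3)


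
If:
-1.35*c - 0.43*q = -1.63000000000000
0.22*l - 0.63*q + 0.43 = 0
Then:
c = 1.20740740740741 - 0.318518518518519*q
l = 2.86363636363636*q - 1.95454545454545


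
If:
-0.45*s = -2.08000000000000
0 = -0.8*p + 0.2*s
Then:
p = 1.16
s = 4.62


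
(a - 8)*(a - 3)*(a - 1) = a^3 - 12*a^2 + 35*a - 24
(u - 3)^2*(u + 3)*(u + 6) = u^4 + 3*u^3 - 27*u^2 - 27*u + 162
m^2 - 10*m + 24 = (m - 6)*(m - 4)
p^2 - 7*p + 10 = (p - 5)*(p - 2)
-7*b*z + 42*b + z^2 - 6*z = (-7*b + z)*(z - 6)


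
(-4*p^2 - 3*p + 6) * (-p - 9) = 4*p^3 + 39*p^2 + 21*p - 54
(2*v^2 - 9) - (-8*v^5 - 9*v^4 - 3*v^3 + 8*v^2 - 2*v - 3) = 8*v^5 + 9*v^4 + 3*v^3 - 6*v^2 + 2*v - 6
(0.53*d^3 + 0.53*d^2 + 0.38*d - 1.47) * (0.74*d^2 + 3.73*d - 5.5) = 0.3922*d^5 + 2.3691*d^4 - 0.6569*d^3 - 2.5854*d^2 - 7.5731*d + 8.085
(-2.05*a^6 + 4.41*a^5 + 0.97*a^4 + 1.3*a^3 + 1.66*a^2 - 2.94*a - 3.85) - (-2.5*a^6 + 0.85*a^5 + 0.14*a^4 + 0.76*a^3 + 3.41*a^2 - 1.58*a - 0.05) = 0.45*a^6 + 3.56*a^5 + 0.83*a^4 + 0.54*a^3 - 1.75*a^2 - 1.36*a - 3.8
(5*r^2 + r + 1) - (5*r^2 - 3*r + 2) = 4*r - 1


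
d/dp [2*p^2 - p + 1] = 4*p - 1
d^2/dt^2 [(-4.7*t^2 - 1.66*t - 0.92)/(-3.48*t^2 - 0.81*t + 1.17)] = (5.6843418860808e-14*t^4 + 13.709808*t^3 + 181.668528*t^2 + 56.112912*t + 24.712992)/(42.144192*t^6 + 29.428272*t^5 - 35.65782*t^4 - 19.256535*t^3 + 11.988405*t^2 + 3.326427*t - 1.601613)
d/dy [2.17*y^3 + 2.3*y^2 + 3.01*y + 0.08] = 6.51*y^2 + 4.6*y + 3.01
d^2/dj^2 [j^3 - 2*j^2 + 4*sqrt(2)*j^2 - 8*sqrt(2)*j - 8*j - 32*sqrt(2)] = 6*j - 4 + 8*sqrt(2)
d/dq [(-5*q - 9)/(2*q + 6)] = -3/(q^2 + 6*q + 9)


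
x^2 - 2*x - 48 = (x - 8)*(x + 6)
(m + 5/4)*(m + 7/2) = m^2 + 19*m/4 + 35/8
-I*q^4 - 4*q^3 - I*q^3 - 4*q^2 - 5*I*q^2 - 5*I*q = q*(q - 5*I)*(q + I)*(-I*q - I)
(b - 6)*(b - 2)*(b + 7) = b^3 - b^2 - 44*b + 84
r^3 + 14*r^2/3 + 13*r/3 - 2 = (r - 1/3)*(r + 2)*(r + 3)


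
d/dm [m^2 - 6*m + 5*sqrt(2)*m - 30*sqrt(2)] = 2*m - 6 + 5*sqrt(2)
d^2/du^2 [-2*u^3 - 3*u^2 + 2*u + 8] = -12*u - 6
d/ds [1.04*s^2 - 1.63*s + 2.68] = 2.08*s - 1.63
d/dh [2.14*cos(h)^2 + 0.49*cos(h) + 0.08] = -(4.28*cos(h) + 0.49)*sin(h)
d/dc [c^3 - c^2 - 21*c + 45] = 3*c^2 - 2*c - 21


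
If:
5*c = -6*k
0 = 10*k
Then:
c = 0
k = 0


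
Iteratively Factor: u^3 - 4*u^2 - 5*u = (u + 1)*(u^2 - 5*u) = (u - 5)*(u + 1)*(u)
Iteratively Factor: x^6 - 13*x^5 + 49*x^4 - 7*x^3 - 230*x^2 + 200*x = (x + 2)*(x^5 - 15*x^4 + 79*x^3 - 165*x^2 + 100*x) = (x - 1)*(x + 2)*(x^4 - 14*x^3 + 65*x^2 - 100*x) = (x - 4)*(x - 1)*(x + 2)*(x^3 - 10*x^2 + 25*x) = (x - 5)*(x - 4)*(x - 1)*(x + 2)*(x^2 - 5*x) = x*(x - 5)*(x - 4)*(x - 1)*(x + 2)*(x - 5)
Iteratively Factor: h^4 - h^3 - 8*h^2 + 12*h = (h)*(h^3 - h^2 - 8*h + 12) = h*(h + 3)*(h^2 - 4*h + 4) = h*(h - 2)*(h + 3)*(h - 2)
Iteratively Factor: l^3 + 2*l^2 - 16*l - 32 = (l + 2)*(l^2 - 16) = (l - 4)*(l + 2)*(l + 4)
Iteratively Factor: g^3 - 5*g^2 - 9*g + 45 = (g - 5)*(g^2 - 9) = (g - 5)*(g - 3)*(g + 3)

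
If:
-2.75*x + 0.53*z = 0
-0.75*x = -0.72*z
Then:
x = 0.00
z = 0.00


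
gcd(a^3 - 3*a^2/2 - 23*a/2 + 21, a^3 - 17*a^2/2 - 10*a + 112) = a + 7/2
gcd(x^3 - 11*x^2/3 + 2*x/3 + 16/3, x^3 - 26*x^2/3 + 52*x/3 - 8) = x - 2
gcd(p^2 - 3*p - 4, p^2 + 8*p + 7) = p + 1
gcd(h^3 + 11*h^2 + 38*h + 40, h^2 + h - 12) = h + 4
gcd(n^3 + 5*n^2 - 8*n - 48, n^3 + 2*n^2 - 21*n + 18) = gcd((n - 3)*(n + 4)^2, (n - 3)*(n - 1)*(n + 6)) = n - 3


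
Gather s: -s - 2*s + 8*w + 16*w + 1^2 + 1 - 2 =-3*s + 24*w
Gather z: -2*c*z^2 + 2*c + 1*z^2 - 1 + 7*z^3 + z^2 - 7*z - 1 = 2*c + 7*z^3 + z^2*(2 - 2*c) - 7*z - 2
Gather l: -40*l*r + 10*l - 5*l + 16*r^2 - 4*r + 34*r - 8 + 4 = l*(5 - 40*r) + 16*r^2 + 30*r - 4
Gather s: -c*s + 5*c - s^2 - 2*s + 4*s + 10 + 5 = 5*c - s^2 + s*(2 - c) + 15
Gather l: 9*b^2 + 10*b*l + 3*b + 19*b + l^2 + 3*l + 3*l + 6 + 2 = 9*b^2 + 22*b + l^2 + l*(10*b + 6) + 8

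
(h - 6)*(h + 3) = h^2 - 3*h - 18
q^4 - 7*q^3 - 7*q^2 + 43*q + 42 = (q - 7)*(q - 3)*(q + 1)*(q + 2)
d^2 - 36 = (d - 6)*(d + 6)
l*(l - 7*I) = l^2 - 7*I*l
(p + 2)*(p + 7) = p^2 + 9*p + 14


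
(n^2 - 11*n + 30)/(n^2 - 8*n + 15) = (n - 6)/(n - 3)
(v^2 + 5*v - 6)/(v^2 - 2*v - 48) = (v - 1)/(v - 8)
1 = 1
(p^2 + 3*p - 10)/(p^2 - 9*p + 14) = (p + 5)/(p - 7)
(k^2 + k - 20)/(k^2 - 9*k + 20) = (k + 5)/(k - 5)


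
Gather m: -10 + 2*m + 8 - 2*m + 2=0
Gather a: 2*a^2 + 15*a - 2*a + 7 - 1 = 2*a^2 + 13*a + 6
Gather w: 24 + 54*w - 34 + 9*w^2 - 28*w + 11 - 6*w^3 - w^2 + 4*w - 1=-6*w^3 + 8*w^2 + 30*w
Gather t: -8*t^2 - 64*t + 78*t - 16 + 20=-8*t^2 + 14*t + 4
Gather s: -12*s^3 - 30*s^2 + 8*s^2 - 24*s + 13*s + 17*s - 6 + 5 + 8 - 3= -12*s^3 - 22*s^2 + 6*s + 4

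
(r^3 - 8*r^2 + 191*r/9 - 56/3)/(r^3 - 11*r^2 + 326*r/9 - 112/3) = (r - 3)/(r - 6)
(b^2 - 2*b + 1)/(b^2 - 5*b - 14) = (-b^2 + 2*b - 1)/(-b^2 + 5*b + 14)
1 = 1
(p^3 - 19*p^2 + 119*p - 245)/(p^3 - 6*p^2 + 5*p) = (p^2 - 14*p + 49)/(p*(p - 1))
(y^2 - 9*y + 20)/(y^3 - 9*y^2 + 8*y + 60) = (y - 4)/(y^2 - 4*y - 12)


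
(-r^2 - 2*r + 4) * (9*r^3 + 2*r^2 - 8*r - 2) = -9*r^5 - 20*r^4 + 40*r^3 + 26*r^2 - 28*r - 8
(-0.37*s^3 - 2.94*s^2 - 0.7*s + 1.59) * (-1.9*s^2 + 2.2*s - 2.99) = 0.703*s^5 + 4.772*s^4 - 4.0317*s^3 + 4.2296*s^2 + 5.591*s - 4.7541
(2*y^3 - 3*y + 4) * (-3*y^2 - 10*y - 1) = -6*y^5 - 20*y^4 + 7*y^3 + 18*y^2 - 37*y - 4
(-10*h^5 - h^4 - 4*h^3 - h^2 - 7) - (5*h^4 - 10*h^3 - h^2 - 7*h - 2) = -10*h^5 - 6*h^4 + 6*h^3 + 7*h - 5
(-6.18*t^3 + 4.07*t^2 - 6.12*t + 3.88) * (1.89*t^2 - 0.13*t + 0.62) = -11.6802*t^5 + 8.4957*t^4 - 15.9275*t^3 + 10.6522*t^2 - 4.2988*t + 2.4056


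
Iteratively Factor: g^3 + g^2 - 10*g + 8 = (g + 4)*(g^2 - 3*g + 2) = (g - 2)*(g + 4)*(g - 1)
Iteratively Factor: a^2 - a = (a - 1)*(a)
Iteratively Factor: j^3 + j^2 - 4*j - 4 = (j - 2)*(j^2 + 3*j + 2) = (j - 2)*(j + 1)*(j + 2)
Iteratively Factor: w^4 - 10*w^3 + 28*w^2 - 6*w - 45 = (w - 3)*(w^3 - 7*w^2 + 7*w + 15) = (w - 5)*(w - 3)*(w^2 - 2*w - 3) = (w - 5)*(w - 3)^2*(w + 1)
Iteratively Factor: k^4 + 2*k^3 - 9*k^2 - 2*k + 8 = (k + 4)*(k^3 - 2*k^2 - k + 2) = (k - 2)*(k + 4)*(k^2 - 1) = (k - 2)*(k - 1)*(k + 4)*(k + 1)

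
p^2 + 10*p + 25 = (p + 5)^2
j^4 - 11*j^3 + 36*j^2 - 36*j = j*(j - 6)*(j - 3)*(j - 2)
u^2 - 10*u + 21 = (u - 7)*(u - 3)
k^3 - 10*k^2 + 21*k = k*(k - 7)*(k - 3)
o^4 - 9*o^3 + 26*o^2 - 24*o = o*(o - 4)*(o - 3)*(o - 2)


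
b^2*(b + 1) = b^3 + b^2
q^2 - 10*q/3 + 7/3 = (q - 7/3)*(q - 1)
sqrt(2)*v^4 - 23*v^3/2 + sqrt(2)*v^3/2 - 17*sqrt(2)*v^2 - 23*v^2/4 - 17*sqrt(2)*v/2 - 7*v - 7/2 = (v + 1/2)*(v - 7*sqrt(2))*(v + sqrt(2))*(sqrt(2)*v + 1/2)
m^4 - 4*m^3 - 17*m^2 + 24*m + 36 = (m - 6)*(m - 2)*(m + 1)*(m + 3)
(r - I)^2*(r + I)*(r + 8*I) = r^4 + 7*I*r^3 + 9*r^2 + 7*I*r + 8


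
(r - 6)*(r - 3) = r^2 - 9*r + 18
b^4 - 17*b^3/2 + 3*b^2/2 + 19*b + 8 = (b - 8)*(b - 2)*(sqrt(2)*b/2 + sqrt(2)/2)*(sqrt(2)*b + sqrt(2)/2)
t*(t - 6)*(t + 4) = t^3 - 2*t^2 - 24*t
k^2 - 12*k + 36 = (k - 6)^2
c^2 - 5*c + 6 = (c - 3)*(c - 2)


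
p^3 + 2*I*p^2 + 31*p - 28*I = (p - 4*I)*(p - I)*(p + 7*I)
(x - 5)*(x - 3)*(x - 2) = x^3 - 10*x^2 + 31*x - 30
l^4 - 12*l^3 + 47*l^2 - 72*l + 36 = (l - 6)*(l - 3)*(l - 2)*(l - 1)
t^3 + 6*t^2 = t^2*(t + 6)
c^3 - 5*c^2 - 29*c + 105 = (c - 7)*(c - 3)*(c + 5)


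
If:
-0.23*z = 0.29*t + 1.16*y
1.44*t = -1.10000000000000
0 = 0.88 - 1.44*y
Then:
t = -0.76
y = 0.61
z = -2.12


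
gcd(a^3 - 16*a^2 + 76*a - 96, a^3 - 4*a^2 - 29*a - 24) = a - 8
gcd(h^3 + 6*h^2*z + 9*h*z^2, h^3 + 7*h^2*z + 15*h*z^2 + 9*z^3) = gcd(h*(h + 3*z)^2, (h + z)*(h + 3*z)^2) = h^2 + 6*h*z + 9*z^2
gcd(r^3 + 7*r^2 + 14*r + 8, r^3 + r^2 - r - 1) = r + 1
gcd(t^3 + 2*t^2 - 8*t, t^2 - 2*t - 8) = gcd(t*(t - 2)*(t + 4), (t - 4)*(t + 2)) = 1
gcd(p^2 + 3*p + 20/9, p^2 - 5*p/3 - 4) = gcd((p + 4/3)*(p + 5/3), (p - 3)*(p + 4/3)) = p + 4/3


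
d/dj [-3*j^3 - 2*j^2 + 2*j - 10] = -9*j^2 - 4*j + 2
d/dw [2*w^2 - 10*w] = 4*w - 10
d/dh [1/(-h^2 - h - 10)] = (2*h + 1)/(h^2 + h + 10)^2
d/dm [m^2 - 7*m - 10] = 2*m - 7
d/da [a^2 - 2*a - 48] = 2*a - 2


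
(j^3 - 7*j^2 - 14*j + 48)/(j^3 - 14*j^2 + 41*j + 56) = (j^2 + j - 6)/(j^2 - 6*j - 7)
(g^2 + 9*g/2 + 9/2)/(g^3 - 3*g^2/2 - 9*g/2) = (g + 3)/(g*(g - 3))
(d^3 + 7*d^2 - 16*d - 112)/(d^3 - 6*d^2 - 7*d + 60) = (d^2 + 11*d + 28)/(d^2 - 2*d - 15)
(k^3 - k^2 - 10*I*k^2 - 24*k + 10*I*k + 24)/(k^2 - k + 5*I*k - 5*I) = (k^2 - 10*I*k - 24)/(k + 5*I)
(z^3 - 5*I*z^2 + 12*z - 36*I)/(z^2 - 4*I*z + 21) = (z^2 - 8*I*z - 12)/(z - 7*I)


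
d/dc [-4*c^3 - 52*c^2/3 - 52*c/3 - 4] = -12*c^2 - 104*c/3 - 52/3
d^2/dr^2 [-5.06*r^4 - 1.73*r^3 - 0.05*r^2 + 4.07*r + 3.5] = -60.72*r^2 - 10.38*r - 0.1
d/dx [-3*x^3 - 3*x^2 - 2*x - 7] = -9*x^2 - 6*x - 2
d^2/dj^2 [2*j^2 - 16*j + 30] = 4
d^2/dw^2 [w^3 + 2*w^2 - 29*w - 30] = 6*w + 4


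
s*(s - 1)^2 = s^3 - 2*s^2 + s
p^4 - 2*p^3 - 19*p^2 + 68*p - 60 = (p - 3)*(p - 2)^2*(p + 5)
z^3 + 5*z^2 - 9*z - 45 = (z - 3)*(z + 3)*(z + 5)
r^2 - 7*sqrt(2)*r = r*(r - 7*sqrt(2))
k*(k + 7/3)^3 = k^4 + 7*k^3 + 49*k^2/3 + 343*k/27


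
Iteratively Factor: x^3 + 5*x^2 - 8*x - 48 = (x + 4)*(x^2 + x - 12) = (x + 4)^2*(x - 3)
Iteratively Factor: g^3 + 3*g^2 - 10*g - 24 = (g + 4)*(g^2 - g - 6) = (g + 2)*(g + 4)*(g - 3)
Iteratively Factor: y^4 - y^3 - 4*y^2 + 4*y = (y - 2)*(y^3 + y^2 - 2*y) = y*(y - 2)*(y^2 + y - 2) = y*(y - 2)*(y + 2)*(y - 1)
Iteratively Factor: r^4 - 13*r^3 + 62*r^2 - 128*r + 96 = (r - 4)*(r^3 - 9*r^2 + 26*r - 24) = (r - 4)^2*(r^2 - 5*r + 6) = (r - 4)^2*(r - 2)*(r - 3)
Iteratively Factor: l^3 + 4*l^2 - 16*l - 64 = (l + 4)*(l^2 - 16) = (l + 4)^2*(l - 4)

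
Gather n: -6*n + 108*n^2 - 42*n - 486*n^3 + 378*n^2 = -486*n^3 + 486*n^2 - 48*n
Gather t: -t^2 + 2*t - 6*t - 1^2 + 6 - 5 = -t^2 - 4*t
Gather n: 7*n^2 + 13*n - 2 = 7*n^2 + 13*n - 2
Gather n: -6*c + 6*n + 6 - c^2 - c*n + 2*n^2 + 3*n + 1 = -c^2 - 6*c + 2*n^2 + n*(9 - c) + 7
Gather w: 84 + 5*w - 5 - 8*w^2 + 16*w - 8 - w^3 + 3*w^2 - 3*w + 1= -w^3 - 5*w^2 + 18*w + 72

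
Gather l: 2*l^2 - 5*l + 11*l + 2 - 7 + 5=2*l^2 + 6*l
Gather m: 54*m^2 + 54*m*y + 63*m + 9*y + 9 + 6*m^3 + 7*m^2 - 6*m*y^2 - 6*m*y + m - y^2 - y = 6*m^3 + 61*m^2 + m*(-6*y^2 + 48*y + 64) - y^2 + 8*y + 9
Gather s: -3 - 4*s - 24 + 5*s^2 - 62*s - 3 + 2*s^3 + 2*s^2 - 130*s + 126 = 2*s^3 + 7*s^2 - 196*s + 96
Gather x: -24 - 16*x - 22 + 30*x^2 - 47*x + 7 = 30*x^2 - 63*x - 39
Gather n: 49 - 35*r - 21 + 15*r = 28 - 20*r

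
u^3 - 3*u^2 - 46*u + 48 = (u - 8)*(u - 1)*(u + 6)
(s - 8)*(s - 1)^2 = s^3 - 10*s^2 + 17*s - 8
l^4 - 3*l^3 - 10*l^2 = l^2*(l - 5)*(l + 2)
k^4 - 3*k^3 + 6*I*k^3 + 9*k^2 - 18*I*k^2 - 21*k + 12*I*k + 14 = (k - 2)*(k - 1)*(k - I)*(k + 7*I)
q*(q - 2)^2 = q^3 - 4*q^2 + 4*q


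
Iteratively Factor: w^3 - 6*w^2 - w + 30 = (w - 3)*(w^2 - 3*w - 10) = (w - 5)*(w - 3)*(w + 2)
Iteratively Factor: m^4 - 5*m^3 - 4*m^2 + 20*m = (m)*(m^3 - 5*m^2 - 4*m + 20) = m*(m + 2)*(m^2 - 7*m + 10) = m*(m - 5)*(m + 2)*(m - 2)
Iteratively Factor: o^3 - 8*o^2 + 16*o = (o - 4)*(o^2 - 4*o) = o*(o - 4)*(o - 4)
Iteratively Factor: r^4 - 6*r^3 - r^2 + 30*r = (r - 5)*(r^3 - r^2 - 6*r) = (r - 5)*(r + 2)*(r^2 - 3*r) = (r - 5)*(r - 3)*(r + 2)*(r)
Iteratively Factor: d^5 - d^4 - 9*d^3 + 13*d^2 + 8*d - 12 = (d - 2)*(d^4 + d^3 - 7*d^2 - d + 6) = (d - 2)*(d + 1)*(d^3 - 7*d + 6) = (d - 2)*(d - 1)*(d + 1)*(d^2 + d - 6) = (d - 2)^2*(d - 1)*(d + 1)*(d + 3)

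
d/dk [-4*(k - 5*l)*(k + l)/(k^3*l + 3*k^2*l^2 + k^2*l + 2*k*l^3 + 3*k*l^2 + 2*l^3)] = 4*(k^2 - 10*k*l - 10*l^2 - 7*l)/(l*(k^4 + 4*k^3*l + 2*k^3 + 4*k^2*l^2 + 8*k^2*l + k^2 + 8*k*l^2 + 4*k*l + 4*l^2))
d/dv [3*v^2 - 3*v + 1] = 6*v - 3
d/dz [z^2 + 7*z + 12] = 2*z + 7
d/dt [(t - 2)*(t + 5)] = 2*t + 3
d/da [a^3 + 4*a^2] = a*(3*a + 8)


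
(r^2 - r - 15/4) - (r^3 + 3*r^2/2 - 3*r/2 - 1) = -r^3 - r^2/2 + r/2 - 11/4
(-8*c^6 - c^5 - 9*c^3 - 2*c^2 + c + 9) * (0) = 0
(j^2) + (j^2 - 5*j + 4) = 2*j^2 - 5*j + 4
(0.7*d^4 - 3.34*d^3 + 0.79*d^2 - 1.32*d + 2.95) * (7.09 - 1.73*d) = -1.211*d^5 + 10.7412*d^4 - 25.0473*d^3 + 7.8847*d^2 - 14.4623*d + 20.9155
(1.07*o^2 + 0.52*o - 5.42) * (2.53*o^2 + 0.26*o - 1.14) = 2.7071*o^4 + 1.5938*o^3 - 14.7972*o^2 - 2.002*o + 6.1788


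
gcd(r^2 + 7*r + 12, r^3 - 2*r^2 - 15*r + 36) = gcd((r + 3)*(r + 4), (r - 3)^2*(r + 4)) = r + 4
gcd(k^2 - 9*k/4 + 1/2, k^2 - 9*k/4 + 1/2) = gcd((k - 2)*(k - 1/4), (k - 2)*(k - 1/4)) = k^2 - 9*k/4 + 1/2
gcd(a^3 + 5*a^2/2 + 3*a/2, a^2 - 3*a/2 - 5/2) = a + 1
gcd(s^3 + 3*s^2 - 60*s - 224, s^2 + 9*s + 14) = s + 7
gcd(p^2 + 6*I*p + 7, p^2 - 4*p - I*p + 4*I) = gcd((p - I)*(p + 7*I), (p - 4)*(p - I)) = p - I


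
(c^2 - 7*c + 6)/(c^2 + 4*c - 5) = (c - 6)/(c + 5)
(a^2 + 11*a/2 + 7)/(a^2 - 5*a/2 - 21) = (a + 2)/(a - 6)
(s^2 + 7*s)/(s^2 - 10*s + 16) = s*(s + 7)/(s^2 - 10*s + 16)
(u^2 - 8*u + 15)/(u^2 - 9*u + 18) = (u - 5)/(u - 6)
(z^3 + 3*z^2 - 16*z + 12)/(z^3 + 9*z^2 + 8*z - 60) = (z - 1)/(z + 5)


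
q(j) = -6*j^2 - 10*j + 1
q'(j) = -12*j - 10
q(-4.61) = -80.41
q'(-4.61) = 45.32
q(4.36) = -156.66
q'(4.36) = -62.32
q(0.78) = -10.45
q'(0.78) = -19.36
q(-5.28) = -113.47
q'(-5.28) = 53.36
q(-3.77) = -46.58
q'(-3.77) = 35.24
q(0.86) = -12.04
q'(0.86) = -20.32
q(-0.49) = 4.46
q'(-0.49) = -4.12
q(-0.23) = 2.98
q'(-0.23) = -7.24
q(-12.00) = -743.00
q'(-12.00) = 134.00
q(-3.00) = -23.00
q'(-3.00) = 26.00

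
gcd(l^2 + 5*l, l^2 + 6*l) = l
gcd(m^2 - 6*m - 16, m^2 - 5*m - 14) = m + 2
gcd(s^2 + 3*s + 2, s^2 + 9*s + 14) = s + 2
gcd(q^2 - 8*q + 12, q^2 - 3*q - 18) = q - 6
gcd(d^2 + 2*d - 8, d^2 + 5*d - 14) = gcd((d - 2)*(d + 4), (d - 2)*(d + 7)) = d - 2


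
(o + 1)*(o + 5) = o^2 + 6*o + 5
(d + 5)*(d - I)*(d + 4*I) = d^3 + 5*d^2 + 3*I*d^2 + 4*d + 15*I*d + 20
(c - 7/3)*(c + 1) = c^2 - 4*c/3 - 7/3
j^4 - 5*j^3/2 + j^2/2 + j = j*(j - 2)*(j - 1)*(j + 1/2)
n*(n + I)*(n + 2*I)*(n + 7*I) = n^4 + 10*I*n^3 - 23*n^2 - 14*I*n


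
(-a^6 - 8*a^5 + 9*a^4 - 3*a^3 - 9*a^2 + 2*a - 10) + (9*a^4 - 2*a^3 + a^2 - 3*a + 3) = -a^6 - 8*a^5 + 18*a^4 - 5*a^3 - 8*a^2 - a - 7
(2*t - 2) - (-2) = 2*t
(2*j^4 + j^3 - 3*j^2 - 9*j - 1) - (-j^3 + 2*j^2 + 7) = 2*j^4 + 2*j^3 - 5*j^2 - 9*j - 8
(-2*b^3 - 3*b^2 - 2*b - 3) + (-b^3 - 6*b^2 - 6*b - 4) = -3*b^3 - 9*b^2 - 8*b - 7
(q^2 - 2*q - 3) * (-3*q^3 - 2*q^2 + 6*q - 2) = -3*q^5 + 4*q^4 + 19*q^3 - 8*q^2 - 14*q + 6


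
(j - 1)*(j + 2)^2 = j^3 + 3*j^2 - 4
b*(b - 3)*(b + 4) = b^3 + b^2 - 12*b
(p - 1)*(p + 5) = p^2 + 4*p - 5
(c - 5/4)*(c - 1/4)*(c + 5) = c^3 + 7*c^2/2 - 115*c/16 + 25/16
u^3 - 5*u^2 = u^2*(u - 5)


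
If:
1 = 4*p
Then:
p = 1/4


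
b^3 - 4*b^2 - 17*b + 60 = (b - 5)*(b - 3)*(b + 4)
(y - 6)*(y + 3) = y^2 - 3*y - 18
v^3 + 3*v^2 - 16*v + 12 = (v - 2)*(v - 1)*(v + 6)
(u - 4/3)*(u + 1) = u^2 - u/3 - 4/3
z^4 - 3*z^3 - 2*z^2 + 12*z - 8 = (z - 2)^2*(z - 1)*(z + 2)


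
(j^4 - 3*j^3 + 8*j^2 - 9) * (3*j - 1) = 3*j^5 - 10*j^4 + 27*j^3 - 8*j^2 - 27*j + 9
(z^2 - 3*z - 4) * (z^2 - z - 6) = z^4 - 4*z^3 - 7*z^2 + 22*z + 24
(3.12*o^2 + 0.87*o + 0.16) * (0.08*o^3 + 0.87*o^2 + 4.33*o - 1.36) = 0.2496*o^5 + 2.784*o^4 + 14.2793*o^3 - 0.336900000000001*o^2 - 0.4904*o - 0.2176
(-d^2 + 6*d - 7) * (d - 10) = -d^3 + 16*d^2 - 67*d + 70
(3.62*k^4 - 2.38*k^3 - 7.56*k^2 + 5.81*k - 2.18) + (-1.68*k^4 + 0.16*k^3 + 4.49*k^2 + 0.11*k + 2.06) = 1.94*k^4 - 2.22*k^3 - 3.07*k^2 + 5.92*k - 0.12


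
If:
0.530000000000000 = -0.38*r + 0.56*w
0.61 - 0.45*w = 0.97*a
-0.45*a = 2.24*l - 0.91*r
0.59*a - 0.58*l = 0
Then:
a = 0.10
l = 0.10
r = 0.29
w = 1.15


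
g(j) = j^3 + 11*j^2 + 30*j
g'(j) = 3*j^2 + 22*j + 30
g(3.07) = 224.71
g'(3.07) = 125.81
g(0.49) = 17.46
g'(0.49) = 41.50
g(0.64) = 23.97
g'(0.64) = 45.31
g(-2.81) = -19.63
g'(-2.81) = -8.13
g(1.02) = 43.11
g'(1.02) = 55.56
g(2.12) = 122.57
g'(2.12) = 90.12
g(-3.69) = -11.17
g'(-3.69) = -10.33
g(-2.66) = -20.79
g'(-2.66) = -7.29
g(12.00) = 3672.00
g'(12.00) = 726.00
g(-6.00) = 0.00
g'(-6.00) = 6.00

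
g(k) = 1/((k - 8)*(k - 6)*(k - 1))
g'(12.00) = 0.00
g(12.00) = 0.00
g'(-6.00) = 0.00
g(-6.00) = 0.00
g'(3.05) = 0.00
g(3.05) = 0.03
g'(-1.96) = -0.00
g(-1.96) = -0.00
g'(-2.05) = -0.00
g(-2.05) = -0.00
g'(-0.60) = -0.01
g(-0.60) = -0.01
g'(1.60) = -0.08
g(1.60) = 0.06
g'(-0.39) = -0.01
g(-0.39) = -0.01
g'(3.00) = 0.00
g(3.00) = 0.03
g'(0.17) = -0.04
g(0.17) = -0.03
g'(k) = -1/((k - 8)*(k - 6)*(k - 1)^2) - 1/((k - 8)*(k - 6)^2*(k - 1)) - 1/((k - 8)^2*(k - 6)*(k - 1))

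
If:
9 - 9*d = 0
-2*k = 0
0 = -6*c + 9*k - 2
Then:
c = -1/3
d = 1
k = 0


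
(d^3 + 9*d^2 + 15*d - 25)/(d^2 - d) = d + 10 + 25/d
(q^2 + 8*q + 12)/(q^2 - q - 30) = (q^2 + 8*q + 12)/(q^2 - q - 30)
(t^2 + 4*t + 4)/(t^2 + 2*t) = (t + 2)/t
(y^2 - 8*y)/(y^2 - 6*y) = (y - 8)/(y - 6)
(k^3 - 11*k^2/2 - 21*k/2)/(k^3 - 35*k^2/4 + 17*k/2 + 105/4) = 2*k*(2*k + 3)/(4*k^2 - 7*k - 15)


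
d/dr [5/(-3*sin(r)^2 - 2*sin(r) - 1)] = 10*(3*sin(r) + 1)*cos(r)/(3*sin(r)^2 + 2*sin(r) + 1)^2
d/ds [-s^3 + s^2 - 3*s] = -3*s^2 + 2*s - 3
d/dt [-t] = -1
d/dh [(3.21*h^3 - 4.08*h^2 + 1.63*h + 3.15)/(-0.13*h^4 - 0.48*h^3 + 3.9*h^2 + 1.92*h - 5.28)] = (0.4173*h^6 - 1.0608*h^5 + 11.1963*h^4 + 15.5292*h^3 - 60.501*h^2 + 18.5148*h - 14.6544)/(0.0169*h^8 + 0.1248*h^7 - 0.7836*h^6 - 4.2432*h^5 + 14.7396*h^4 + 20.0448*h^3 - 37.4976*h^2 - 20.2752*h + 27.8784)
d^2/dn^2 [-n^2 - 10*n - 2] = -2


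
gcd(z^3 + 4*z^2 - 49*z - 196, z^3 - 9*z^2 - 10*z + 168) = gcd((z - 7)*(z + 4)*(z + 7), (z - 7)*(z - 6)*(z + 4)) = z^2 - 3*z - 28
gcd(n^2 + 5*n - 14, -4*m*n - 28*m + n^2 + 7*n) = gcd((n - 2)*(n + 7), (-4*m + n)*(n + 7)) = n + 7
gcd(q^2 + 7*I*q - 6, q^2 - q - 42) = 1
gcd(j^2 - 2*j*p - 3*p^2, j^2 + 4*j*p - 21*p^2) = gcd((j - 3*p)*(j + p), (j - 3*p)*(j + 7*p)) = -j + 3*p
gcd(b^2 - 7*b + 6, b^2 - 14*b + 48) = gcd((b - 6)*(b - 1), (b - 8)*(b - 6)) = b - 6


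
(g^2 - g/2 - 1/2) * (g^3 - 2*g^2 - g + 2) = g^5 - 5*g^4/2 - g^3/2 + 7*g^2/2 - g/2 - 1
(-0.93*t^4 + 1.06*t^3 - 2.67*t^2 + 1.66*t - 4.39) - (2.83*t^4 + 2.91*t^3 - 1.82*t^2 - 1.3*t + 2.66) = -3.76*t^4 - 1.85*t^3 - 0.85*t^2 + 2.96*t - 7.05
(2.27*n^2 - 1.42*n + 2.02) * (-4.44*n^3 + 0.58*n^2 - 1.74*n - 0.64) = -10.0788*n^5 + 7.6214*n^4 - 13.7422*n^3 + 2.1896*n^2 - 2.606*n - 1.2928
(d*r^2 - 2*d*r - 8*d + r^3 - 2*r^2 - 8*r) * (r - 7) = d*r^3 - 9*d*r^2 + 6*d*r + 56*d + r^4 - 9*r^3 + 6*r^2 + 56*r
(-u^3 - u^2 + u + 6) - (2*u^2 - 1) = -u^3 - 3*u^2 + u + 7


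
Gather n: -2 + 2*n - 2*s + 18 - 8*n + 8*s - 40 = -6*n + 6*s - 24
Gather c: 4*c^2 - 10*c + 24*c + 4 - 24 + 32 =4*c^2 + 14*c + 12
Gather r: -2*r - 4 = -2*r - 4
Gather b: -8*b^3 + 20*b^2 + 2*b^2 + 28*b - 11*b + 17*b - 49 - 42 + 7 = -8*b^3 + 22*b^2 + 34*b - 84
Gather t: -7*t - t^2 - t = -t^2 - 8*t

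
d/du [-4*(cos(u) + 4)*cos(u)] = 8*(cos(u) + 2)*sin(u)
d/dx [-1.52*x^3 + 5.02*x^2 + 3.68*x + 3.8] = -4.56*x^2 + 10.04*x + 3.68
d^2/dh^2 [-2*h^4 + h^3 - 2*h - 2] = 6*h*(1 - 4*h)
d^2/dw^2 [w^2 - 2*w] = 2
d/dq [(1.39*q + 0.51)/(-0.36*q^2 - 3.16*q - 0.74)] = (0.5004*q^2 + 0.3672*q + 0.583)/(0.1296*q^4 + 2.2752*q^3 + 10.5184*q^2 + 4.6768*q + 0.5476)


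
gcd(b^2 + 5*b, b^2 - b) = b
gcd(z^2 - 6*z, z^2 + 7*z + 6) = 1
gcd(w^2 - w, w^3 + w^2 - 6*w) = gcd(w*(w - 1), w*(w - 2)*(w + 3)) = w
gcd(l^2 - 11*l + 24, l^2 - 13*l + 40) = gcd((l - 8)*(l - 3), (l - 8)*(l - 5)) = l - 8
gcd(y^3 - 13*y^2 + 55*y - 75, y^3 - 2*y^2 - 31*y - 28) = 1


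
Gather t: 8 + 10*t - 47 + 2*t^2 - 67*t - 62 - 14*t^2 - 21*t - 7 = -12*t^2 - 78*t - 108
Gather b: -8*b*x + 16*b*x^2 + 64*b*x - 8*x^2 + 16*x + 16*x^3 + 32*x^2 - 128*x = b*(16*x^2 + 56*x) + 16*x^3 + 24*x^2 - 112*x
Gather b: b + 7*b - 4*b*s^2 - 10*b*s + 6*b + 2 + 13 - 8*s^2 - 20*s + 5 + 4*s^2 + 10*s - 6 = b*(-4*s^2 - 10*s + 14) - 4*s^2 - 10*s + 14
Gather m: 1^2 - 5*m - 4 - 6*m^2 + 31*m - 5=-6*m^2 + 26*m - 8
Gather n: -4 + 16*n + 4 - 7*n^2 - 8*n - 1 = -7*n^2 + 8*n - 1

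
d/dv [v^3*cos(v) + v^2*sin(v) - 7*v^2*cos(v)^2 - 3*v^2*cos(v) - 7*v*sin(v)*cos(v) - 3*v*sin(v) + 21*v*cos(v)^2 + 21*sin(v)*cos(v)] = -v^3*sin(v) + 3*v^2*sin(v) + 7*v^2*sin(2*v) + 4*v^2*cos(v) + 2*v*sin(v) - 21*v*sin(2*v) - 9*v*cos(v) - 14*v*cos(2*v) - 7*v - 3*sin(v) - 7*sin(2*v)/2 + 63*cos(2*v)/2 + 21/2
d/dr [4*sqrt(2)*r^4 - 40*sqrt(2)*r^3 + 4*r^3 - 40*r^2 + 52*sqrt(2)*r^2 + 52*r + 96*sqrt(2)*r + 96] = 16*sqrt(2)*r^3 - 120*sqrt(2)*r^2 + 12*r^2 - 80*r + 104*sqrt(2)*r + 52 + 96*sqrt(2)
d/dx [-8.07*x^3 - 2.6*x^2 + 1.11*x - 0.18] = -24.21*x^2 - 5.2*x + 1.11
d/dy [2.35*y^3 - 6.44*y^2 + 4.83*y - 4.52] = 7.05*y^2 - 12.88*y + 4.83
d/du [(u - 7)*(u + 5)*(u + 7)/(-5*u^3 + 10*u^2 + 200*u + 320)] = (7*u^4 - 18*u^3 - 245*u^2 + 1620*u + 6664)/(5*(u^6 - 4*u^5 - 76*u^4 + 32*u^3 + 1856*u^2 + 5120*u + 4096))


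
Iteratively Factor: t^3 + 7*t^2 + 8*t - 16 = (t + 4)*(t^2 + 3*t - 4) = (t - 1)*(t + 4)*(t + 4)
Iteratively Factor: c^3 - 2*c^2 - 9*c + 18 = (c + 3)*(c^2 - 5*c + 6) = (c - 3)*(c + 3)*(c - 2)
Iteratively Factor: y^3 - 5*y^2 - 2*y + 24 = (y - 3)*(y^2 - 2*y - 8) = (y - 3)*(y + 2)*(y - 4)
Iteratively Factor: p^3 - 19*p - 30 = (p + 3)*(p^2 - 3*p - 10) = (p + 2)*(p + 3)*(p - 5)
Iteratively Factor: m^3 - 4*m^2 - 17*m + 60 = (m + 4)*(m^2 - 8*m + 15) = (m - 5)*(m + 4)*(m - 3)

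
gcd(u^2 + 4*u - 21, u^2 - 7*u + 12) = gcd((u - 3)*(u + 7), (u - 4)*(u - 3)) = u - 3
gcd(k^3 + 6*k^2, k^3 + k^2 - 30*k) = k^2 + 6*k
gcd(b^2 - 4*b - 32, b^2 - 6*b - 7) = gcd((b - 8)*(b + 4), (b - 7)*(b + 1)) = 1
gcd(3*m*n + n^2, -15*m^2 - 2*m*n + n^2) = 3*m + n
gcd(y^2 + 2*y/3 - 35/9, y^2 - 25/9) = y - 5/3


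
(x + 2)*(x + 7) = x^2 + 9*x + 14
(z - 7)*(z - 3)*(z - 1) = z^3 - 11*z^2 + 31*z - 21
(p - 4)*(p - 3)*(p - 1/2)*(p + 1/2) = p^4 - 7*p^3 + 47*p^2/4 + 7*p/4 - 3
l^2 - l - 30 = (l - 6)*(l + 5)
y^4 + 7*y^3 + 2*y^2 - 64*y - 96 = (y - 3)*(y + 2)*(y + 4)^2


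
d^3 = d^3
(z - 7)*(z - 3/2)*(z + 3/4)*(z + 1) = z^4 - 27*z^3/4 - 29*z^2/8 + 12*z + 63/8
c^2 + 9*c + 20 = (c + 4)*(c + 5)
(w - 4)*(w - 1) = w^2 - 5*w + 4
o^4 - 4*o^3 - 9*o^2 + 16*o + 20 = (o - 5)*(o - 2)*(o + 1)*(o + 2)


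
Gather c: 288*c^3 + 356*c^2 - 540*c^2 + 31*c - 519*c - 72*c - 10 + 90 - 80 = 288*c^3 - 184*c^2 - 560*c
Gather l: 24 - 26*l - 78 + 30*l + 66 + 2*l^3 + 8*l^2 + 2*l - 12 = 2*l^3 + 8*l^2 + 6*l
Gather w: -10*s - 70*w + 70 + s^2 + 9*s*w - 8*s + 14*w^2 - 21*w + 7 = s^2 - 18*s + 14*w^2 + w*(9*s - 91) + 77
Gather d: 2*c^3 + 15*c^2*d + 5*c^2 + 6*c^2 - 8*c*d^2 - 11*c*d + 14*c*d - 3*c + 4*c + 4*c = 2*c^3 + 11*c^2 - 8*c*d^2 + 5*c + d*(15*c^2 + 3*c)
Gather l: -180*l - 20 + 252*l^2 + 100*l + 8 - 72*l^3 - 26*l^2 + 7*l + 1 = -72*l^3 + 226*l^2 - 73*l - 11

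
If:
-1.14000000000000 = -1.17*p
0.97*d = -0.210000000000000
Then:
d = -0.22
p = 0.97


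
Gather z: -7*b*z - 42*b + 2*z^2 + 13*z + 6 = -42*b + 2*z^2 + z*(13 - 7*b) + 6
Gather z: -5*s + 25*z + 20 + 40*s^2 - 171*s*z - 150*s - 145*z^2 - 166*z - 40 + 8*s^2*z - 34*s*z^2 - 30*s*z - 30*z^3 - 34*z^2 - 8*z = 40*s^2 - 155*s - 30*z^3 + z^2*(-34*s - 179) + z*(8*s^2 - 201*s - 149) - 20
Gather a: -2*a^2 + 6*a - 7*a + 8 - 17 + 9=-2*a^2 - a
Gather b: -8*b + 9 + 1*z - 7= -8*b + z + 2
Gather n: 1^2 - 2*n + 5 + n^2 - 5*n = n^2 - 7*n + 6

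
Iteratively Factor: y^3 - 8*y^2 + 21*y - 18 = (y - 3)*(y^2 - 5*y + 6) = (y - 3)*(y - 2)*(y - 3)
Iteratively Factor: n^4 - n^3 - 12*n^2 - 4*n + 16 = (n - 4)*(n^3 + 3*n^2 - 4) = (n - 4)*(n + 2)*(n^2 + n - 2) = (n - 4)*(n + 2)^2*(n - 1)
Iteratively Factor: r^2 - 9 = (r - 3)*(r + 3)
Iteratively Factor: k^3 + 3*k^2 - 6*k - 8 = (k - 2)*(k^2 + 5*k + 4) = (k - 2)*(k + 4)*(k + 1)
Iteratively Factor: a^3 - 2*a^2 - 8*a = (a - 4)*(a^2 + 2*a) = a*(a - 4)*(a + 2)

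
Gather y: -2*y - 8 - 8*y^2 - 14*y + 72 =-8*y^2 - 16*y + 64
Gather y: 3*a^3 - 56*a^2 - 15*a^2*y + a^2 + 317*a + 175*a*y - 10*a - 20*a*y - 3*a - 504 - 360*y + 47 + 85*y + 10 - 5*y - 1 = 3*a^3 - 55*a^2 + 304*a + y*(-15*a^2 + 155*a - 280) - 448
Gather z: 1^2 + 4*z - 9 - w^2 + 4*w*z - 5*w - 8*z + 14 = -w^2 - 5*w + z*(4*w - 4) + 6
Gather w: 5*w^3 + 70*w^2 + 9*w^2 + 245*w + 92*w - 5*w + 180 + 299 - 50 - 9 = 5*w^3 + 79*w^2 + 332*w + 420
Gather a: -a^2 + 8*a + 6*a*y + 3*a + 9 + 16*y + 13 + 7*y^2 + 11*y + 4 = -a^2 + a*(6*y + 11) + 7*y^2 + 27*y + 26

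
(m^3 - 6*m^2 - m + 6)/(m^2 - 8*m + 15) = (m^3 - 6*m^2 - m + 6)/(m^2 - 8*m + 15)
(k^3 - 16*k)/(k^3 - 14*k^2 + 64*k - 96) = k*(k + 4)/(k^2 - 10*k + 24)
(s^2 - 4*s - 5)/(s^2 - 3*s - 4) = (s - 5)/(s - 4)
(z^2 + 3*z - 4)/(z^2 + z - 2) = (z + 4)/(z + 2)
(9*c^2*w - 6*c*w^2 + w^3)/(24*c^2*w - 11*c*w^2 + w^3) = (-3*c + w)/(-8*c + w)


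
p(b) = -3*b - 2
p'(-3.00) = -3.00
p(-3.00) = 7.00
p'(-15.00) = -3.00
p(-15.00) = 43.00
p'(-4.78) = -3.00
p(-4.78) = 12.34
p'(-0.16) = -3.00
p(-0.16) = -1.52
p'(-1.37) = -3.00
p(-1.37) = 2.11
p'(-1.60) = -3.00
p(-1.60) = 2.80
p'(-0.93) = -3.00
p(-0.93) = 0.79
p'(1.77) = -3.00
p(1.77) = -7.31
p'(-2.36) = -3.00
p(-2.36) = 5.08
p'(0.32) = -3.00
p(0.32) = -2.96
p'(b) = -3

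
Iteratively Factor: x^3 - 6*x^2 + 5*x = (x - 1)*(x^2 - 5*x) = (x - 5)*(x - 1)*(x)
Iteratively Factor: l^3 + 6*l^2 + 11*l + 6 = (l + 3)*(l^2 + 3*l + 2) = (l + 1)*(l + 3)*(l + 2)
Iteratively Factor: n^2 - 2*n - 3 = (n + 1)*(n - 3)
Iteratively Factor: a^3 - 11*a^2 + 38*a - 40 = (a - 2)*(a^2 - 9*a + 20) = (a - 5)*(a - 2)*(a - 4)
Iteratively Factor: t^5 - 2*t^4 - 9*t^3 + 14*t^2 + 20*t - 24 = (t - 2)*(t^4 - 9*t^2 - 4*t + 12) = (t - 3)*(t - 2)*(t^3 + 3*t^2 - 4) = (t - 3)*(t - 2)*(t + 2)*(t^2 + t - 2) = (t - 3)*(t - 2)*(t + 2)^2*(t - 1)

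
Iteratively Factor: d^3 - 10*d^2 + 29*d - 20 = (d - 5)*(d^2 - 5*d + 4) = (d - 5)*(d - 4)*(d - 1)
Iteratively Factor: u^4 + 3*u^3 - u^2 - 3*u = (u + 3)*(u^3 - u) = u*(u + 3)*(u^2 - 1) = u*(u + 1)*(u + 3)*(u - 1)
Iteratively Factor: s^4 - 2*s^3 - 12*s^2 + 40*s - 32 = (s + 4)*(s^3 - 6*s^2 + 12*s - 8) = (s - 2)*(s + 4)*(s^2 - 4*s + 4) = (s - 2)^2*(s + 4)*(s - 2)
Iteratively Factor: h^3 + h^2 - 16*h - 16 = (h + 4)*(h^2 - 3*h - 4) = (h - 4)*(h + 4)*(h + 1)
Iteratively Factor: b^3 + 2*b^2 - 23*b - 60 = (b + 3)*(b^2 - b - 20) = (b - 5)*(b + 3)*(b + 4)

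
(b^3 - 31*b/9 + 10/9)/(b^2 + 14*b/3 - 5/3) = (3*b^2 + b - 10)/(3*(b + 5))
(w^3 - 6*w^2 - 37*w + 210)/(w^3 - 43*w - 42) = (w - 5)/(w + 1)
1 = 1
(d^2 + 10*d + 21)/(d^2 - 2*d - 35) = (d^2 + 10*d + 21)/(d^2 - 2*d - 35)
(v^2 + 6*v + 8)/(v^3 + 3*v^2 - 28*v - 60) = (v + 4)/(v^2 + v - 30)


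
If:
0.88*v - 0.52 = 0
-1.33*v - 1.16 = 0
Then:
No Solution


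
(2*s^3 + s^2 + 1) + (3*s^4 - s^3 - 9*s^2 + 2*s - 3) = 3*s^4 + s^3 - 8*s^2 + 2*s - 2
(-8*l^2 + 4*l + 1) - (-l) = -8*l^2 + 5*l + 1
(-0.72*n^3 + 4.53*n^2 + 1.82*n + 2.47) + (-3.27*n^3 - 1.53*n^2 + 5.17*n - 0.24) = -3.99*n^3 + 3.0*n^2 + 6.99*n + 2.23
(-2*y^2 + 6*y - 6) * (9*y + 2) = -18*y^3 + 50*y^2 - 42*y - 12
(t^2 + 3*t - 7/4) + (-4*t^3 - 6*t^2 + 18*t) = -4*t^3 - 5*t^2 + 21*t - 7/4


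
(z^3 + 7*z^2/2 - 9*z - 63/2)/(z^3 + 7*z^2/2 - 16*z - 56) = (z^2 - 9)/(z^2 - 16)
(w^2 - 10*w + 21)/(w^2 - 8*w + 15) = (w - 7)/(w - 5)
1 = 1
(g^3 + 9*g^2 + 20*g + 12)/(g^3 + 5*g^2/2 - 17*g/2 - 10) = 2*(g^2 + 8*g + 12)/(2*g^2 + 3*g - 20)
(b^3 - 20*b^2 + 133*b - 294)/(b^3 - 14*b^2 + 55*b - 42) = (b - 7)/(b - 1)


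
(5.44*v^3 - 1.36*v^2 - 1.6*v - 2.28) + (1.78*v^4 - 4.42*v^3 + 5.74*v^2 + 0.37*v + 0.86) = 1.78*v^4 + 1.02*v^3 + 4.38*v^2 - 1.23*v - 1.42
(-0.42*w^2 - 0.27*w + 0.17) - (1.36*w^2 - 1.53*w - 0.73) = -1.78*w^2 + 1.26*w + 0.9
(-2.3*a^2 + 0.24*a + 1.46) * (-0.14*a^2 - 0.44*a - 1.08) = 0.322*a^4 + 0.9784*a^3 + 2.174*a^2 - 0.9016*a - 1.5768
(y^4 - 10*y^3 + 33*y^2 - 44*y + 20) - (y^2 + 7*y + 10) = y^4 - 10*y^3 + 32*y^2 - 51*y + 10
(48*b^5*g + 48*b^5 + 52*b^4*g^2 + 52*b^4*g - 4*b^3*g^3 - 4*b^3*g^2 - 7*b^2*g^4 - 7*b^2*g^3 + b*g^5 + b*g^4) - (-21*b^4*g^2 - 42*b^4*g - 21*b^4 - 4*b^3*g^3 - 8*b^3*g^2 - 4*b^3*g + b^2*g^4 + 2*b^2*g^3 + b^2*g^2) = 48*b^5*g + 48*b^5 + 73*b^4*g^2 + 94*b^4*g + 21*b^4 + 4*b^3*g^2 + 4*b^3*g - 8*b^2*g^4 - 9*b^2*g^3 - b^2*g^2 + b*g^5 + b*g^4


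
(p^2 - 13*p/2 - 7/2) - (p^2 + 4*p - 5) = 3/2 - 21*p/2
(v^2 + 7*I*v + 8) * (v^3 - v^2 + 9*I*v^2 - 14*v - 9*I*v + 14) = v^5 - v^4 + 16*I*v^4 - 69*v^3 - 16*I*v^3 + 69*v^2 - 26*I*v^2 - 112*v + 26*I*v + 112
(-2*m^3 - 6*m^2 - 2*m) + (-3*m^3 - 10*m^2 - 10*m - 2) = -5*m^3 - 16*m^2 - 12*m - 2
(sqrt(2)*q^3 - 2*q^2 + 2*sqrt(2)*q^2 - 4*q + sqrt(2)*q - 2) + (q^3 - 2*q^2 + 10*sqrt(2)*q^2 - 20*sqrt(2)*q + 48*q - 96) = q^3 + sqrt(2)*q^3 - 4*q^2 + 12*sqrt(2)*q^2 - 19*sqrt(2)*q + 44*q - 98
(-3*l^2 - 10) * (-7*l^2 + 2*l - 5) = 21*l^4 - 6*l^3 + 85*l^2 - 20*l + 50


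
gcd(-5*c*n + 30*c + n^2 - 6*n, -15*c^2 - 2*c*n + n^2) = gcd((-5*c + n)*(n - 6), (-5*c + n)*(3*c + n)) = 5*c - n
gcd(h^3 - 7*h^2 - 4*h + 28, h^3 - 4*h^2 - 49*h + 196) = h - 7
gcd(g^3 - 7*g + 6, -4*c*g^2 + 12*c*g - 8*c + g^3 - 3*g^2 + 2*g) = g^2 - 3*g + 2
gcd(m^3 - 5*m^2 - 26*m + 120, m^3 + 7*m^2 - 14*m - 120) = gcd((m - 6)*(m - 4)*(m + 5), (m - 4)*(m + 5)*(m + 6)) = m^2 + m - 20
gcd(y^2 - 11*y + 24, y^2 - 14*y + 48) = y - 8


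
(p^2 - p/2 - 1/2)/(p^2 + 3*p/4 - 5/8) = 4*(2*p^2 - p - 1)/(8*p^2 + 6*p - 5)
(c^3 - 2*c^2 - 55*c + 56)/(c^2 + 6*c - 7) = c - 8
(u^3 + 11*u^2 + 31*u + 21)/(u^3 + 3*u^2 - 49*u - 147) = (u + 1)/(u - 7)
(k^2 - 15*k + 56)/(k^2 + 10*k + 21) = (k^2 - 15*k + 56)/(k^2 + 10*k + 21)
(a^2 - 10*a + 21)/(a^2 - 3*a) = (a - 7)/a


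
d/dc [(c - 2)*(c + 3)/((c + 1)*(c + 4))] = 2*(2*c^2 + 10*c + 17)/(c^4 + 10*c^3 + 33*c^2 + 40*c + 16)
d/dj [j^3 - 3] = 3*j^2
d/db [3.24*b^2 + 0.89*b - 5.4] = 6.48*b + 0.89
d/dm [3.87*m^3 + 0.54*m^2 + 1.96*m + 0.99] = 11.61*m^2 + 1.08*m + 1.96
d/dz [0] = 0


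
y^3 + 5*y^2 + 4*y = y*(y + 1)*(y + 4)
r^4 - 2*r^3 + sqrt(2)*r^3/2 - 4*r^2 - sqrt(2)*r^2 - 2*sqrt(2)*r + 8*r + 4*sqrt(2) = (r - 2)^2*(r + 2)*(r + sqrt(2)/2)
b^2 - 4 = (b - 2)*(b + 2)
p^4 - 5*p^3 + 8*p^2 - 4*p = p*(p - 2)^2*(p - 1)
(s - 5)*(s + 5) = s^2 - 25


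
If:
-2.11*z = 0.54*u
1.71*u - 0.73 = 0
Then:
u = 0.43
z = -0.11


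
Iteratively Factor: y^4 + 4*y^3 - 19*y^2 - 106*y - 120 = (y - 5)*(y^3 + 9*y^2 + 26*y + 24) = (y - 5)*(y + 4)*(y^2 + 5*y + 6) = (y - 5)*(y + 3)*(y + 4)*(y + 2)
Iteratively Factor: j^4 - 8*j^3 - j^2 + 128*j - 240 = (j - 5)*(j^3 - 3*j^2 - 16*j + 48) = (j - 5)*(j - 4)*(j^2 + j - 12) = (j - 5)*(j - 4)*(j - 3)*(j + 4)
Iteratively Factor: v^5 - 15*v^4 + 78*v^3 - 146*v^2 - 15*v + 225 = (v - 5)*(v^4 - 10*v^3 + 28*v^2 - 6*v - 45) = (v - 5)*(v - 3)*(v^3 - 7*v^2 + 7*v + 15) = (v - 5)*(v - 3)^2*(v^2 - 4*v - 5) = (v - 5)^2*(v - 3)^2*(v + 1)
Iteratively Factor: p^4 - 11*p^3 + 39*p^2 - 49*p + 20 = (p - 5)*(p^3 - 6*p^2 + 9*p - 4) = (p - 5)*(p - 1)*(p^2 - 5*p + 4) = (p - 5)*(p - 1)^2*(p - 4)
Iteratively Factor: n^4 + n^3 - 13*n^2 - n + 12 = (n + 4)*(n^3 - 3*n^2 - n + 3) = (n - 1)*(n + 4)*(n^2 - 2*n - 3) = (n - 3)*(n - 1)*(n + 4)*(n + 1)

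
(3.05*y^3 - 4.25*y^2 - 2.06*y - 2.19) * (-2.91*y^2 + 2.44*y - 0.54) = -8.8755*y^5 + 19.8095*y^4 - 6.0224*y^3 + 3.6415*y^2 - 4.2312*y + 1.1826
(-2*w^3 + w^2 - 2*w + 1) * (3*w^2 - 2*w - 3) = -6*w^5 + 7*w^4 - 2*w^3 + 4*w^2 + 4*w - 3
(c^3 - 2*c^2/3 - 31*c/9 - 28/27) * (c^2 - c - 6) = c^5 - 5*c^4/3 - 79*c^3/9 + 173*c^2/27 + 586*c/27 + 56/9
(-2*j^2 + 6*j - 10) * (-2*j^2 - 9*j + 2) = 4*j^4 + 6*j^3 - 38*j^2 + 102*j - 20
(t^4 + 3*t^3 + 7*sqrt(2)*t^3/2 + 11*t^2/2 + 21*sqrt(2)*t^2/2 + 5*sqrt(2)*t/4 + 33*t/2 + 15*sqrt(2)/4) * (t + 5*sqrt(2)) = t^5 + 3*t^4 + 17*sqrt(2)*t^4/2 + 51*sqrt(2)*t^3/2 + 81*t^3/2 + 115*sqrt(2)*t^2/4 + 243*t^2/2 + 25*t/2 + 345*sqrt(2)*t/4 + 75/2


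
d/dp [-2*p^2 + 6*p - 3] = 6 - 4*p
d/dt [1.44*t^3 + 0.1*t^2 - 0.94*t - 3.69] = 4.32*t^2 + 0.2*t - 0.94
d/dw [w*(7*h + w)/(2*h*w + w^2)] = -5*h/(4*h^2 + 4*h*w + w^2)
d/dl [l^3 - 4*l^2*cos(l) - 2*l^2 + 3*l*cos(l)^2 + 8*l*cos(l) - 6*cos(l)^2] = 4*l^2*sin(l) + 3*l^2 - 3*l*sin(2*l) - 8*sqrt(2)*l*sin(l + pi/4) - 4*l + 6*sin(2*l) + 8*cos(l) + 3*cos(2*l)/2 + 3/2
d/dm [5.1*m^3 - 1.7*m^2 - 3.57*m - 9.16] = 15.3*m^2 - 3.4*m - 3.57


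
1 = 1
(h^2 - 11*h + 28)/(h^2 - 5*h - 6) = (-h^2 + 11*h - 28)/(-h^2 + 5*h + 6)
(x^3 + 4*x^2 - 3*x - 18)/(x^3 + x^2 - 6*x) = (x + 3)/x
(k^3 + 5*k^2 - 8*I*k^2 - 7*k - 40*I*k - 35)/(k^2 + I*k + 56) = (k^2 + k*(5 - I) - 5*I)/(k + 8*I)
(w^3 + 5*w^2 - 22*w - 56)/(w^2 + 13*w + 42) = (w^2 - 2*w - 8)/(w + 6)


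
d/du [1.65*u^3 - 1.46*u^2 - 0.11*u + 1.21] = 4.95*u^2 - 2.92*u - 0.11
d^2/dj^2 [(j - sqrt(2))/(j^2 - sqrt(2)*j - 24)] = 2*((-3*j + 2*sqrt(2))*(-j^2 + sqrt(2)*j + 24) - (j - sqrt(2))*(2*j - sqrt(2))^2)/(-j^2 + sqrt(2)*j + 24)^3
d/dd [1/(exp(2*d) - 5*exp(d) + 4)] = (5 - 2*exp(d))*exp(d)/(exp(2*d) - 5*exp(d) + 4)^2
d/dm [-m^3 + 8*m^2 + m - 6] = -3*m^2 + 16*m + 1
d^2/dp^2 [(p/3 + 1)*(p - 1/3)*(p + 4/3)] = 2*p + 8/3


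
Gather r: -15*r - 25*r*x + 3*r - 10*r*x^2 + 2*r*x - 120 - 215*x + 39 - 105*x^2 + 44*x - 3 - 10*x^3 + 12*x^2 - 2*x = r*(-10*x^2 - 23*x - 12) - 10*x^3 - 93*x^2 - 173*x - 84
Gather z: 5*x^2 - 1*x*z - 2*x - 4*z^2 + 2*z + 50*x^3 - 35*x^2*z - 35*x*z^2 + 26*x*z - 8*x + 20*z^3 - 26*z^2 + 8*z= 50*x^3 + 5*x^2 - 10*x + 20*z^3 + z^2*(-35*x - 30) + z*(-35*x^2 + 25*x + 10)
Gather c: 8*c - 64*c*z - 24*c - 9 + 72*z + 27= c*(-64*z - 16) + 72*z + 18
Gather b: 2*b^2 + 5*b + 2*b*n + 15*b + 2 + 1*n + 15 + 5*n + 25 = 2*b^2 + b*(2*n + 20) + 6*n + 42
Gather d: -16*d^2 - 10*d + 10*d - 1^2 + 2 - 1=-16*d^2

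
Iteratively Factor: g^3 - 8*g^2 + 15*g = (g - 5)*(g^2 - 3*g) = (g - 5)*(g - 3)*(g)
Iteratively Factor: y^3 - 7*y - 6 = (y + 2)*(y^2 - 2*y - 3) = (y - 3)*(y + 2)*(y + 1)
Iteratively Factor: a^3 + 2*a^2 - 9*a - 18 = (a + 3)*(a^2 - a - 6) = (a + 2)*(a + 3)*(a - 3)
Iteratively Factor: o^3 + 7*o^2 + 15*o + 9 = (o + 3)*(o^2 + 4*o + 3) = (o + 1)*(o + 3)*(o + 3)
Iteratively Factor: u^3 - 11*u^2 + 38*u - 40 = (u - 2)*(u^2 - 9*u + 20) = (u - 5)*(u - 2)*(u - 4)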